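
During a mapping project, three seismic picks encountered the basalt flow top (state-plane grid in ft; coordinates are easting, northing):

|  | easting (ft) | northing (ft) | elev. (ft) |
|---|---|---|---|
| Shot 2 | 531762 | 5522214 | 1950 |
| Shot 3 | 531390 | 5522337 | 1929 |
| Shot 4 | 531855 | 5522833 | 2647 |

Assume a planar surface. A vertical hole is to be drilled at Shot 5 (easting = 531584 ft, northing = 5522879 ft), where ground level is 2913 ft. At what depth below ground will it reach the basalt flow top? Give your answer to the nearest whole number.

328 ft

Let the plane be z = a·easting + b·northing + c.
Shot 3−Shot 2: −372a + 123b = −21;  Shot 4−Shot 2: 93a + 619b = 697.
Solving gives a = 0.40846976, b = 1.06464025.
Then c = 1950 − a·531762 − b·5522214 = −6094429.97.
At (531584, 5522879): z_contact = 217136.0 + 5879879.3 − 6094429.97 = 2585.3 ft.
Depth below ground = 2913 − 2585.3 = 328 ft.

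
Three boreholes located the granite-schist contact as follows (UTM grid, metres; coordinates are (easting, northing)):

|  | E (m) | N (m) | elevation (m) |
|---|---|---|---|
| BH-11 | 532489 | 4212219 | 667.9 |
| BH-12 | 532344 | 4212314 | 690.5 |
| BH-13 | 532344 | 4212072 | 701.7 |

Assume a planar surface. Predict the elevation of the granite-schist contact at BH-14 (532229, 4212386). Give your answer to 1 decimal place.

Two edge vectors: BH-11→BH-12 = (-145, 95, 22.6), BH-11→BH-13 = (-145, -147, 33.8).
Normal n = (BH-11→BH-12) × (BH-11→BH-13) = (6533.2, 1624, 35090).
So ∂z/∂E = −n_x/n_z = −0.186184098 and ∂z/∂N = −n_y/n_z = −0.046280992.
Intercept c from BH-11: 667.9 + 99140.98 + 194945.67 = 294754.56.
At (532229, 4212386): z = −99092.6 − 194953.4 + 294754.56 = 708.6 m.

708.6 m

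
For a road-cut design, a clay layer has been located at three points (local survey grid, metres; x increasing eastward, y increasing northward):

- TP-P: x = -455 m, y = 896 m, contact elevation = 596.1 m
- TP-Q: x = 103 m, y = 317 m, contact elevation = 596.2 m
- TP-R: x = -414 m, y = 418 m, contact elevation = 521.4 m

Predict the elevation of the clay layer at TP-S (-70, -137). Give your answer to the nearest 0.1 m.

487.5 m

Two edge vectors: TP-P→TP-Q = (558, -579, 0.1), TP-P→TP-R = (41, -478, -74.7).
Normal n = (TP-P→TP-Q) × (TP-P→TP-R) = (43299.1, 41686.7, -242985).
So ∂z/∂x = −n_x/n_z = 0.17820 and ∂z/∂y = −n_y/n_z = 0.17156.
Intercept c from TP-P: 596.1 + 81.08 − 153.72 = 523.46.
At (-70, -137): z = −12.5 − 23.5 + 523.46 = 487.5 m.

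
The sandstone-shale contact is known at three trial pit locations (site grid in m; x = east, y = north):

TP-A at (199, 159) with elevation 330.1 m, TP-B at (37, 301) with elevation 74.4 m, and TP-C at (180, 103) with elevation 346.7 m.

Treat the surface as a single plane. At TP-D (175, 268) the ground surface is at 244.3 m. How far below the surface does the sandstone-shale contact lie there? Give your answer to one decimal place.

8.5 m

Let the plane be z = a·x + b·y + c.
TP-B−TP-A: −162a + 142b = −255.7;  TP-C−TP-A: −19a − 56b = 16.6.
Solving gives a = 1.01631, b = −0.64125.
Then c = 330.1 − a·199 − b·159 = 229.81.
At (175, 268): z_contact = 177.85 − 171.85 + 229.81 = 235.81 m.
Depth below ground = 244.3 − 235.81 = 8.5 m.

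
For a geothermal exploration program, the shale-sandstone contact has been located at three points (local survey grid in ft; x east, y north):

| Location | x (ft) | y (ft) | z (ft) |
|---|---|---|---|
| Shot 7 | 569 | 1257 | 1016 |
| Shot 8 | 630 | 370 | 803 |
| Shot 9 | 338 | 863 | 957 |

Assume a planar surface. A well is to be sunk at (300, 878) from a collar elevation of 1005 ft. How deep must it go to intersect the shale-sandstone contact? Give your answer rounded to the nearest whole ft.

39 ft

Let the plane be z = a·x + b·y + c.
Shot 8−Shot 7: 61a − 887b = −213;  Shot 9−Shot 7: −231a − 394b = −59.
Solving gives a = −0.13798, b = 0.23065.
Then c = 1016 − a·569 − b·1257 = 804.59.
At (300, 878): z_contact = −41.4 + 202.5 + 804.59 = 965.7 ft.
Depth below ground = 1005 − 965.7 = 39 ft.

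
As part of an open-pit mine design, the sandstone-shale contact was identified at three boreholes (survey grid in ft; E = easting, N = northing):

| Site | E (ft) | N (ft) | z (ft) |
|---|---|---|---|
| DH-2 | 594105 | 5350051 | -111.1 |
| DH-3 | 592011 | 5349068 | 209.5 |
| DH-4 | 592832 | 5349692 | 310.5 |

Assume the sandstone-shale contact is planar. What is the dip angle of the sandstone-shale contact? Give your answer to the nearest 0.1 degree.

48.3°

Two edge vectors: DH-2→DH-3 = (-2094, -983, 320.6), DH-2→DH-4 = (-1273, -359, 421.6).
Normal n = (DH-2→DH-3) × (DH-2→DH-4) = (-299337.4, 474706.6, -499613).
So ∂z/∂E = −n_x/n_z = −0.59914 and ∂z/∂N = −n_y/n_z = 0.95015.
Gradient magnitude |∇z| = √(a² + b²) = √(0.35897 + 0.90278) = 1.12328.
True dip = arctan(1.12328) = 48.3°, dipping toward SSE (azimuth ≈ 148°).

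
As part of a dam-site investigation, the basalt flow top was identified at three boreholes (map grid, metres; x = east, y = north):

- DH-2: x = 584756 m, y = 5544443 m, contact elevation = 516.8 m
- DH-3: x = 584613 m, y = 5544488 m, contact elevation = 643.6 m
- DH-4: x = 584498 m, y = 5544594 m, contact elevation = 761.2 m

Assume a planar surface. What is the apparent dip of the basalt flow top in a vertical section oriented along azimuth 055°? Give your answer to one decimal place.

Let the plane be z = a·x + b·y + c.
DH-3−DH-2: −143a + 45b = 126.8;  DH-4−DH-2: −258a + 151b = 244.4.
Solving gives a = −0.81627, b = 0.22386.
Unit vector along 055° is (sin 55°, cos 55°) = (0.8192, 0.5736).
Slope in that direction = a·(0.8192) + b·(0.5736) = −0.54025.
Apparent dip = arctan|0.54025| = 28.4° (true dip is 40.2°, so apparent ≤ true as expected).

28.4°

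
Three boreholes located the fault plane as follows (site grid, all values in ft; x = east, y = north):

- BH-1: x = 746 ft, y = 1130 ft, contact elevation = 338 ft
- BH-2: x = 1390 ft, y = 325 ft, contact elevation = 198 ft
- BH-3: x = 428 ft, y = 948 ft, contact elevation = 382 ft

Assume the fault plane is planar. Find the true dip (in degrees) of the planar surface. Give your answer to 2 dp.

Two edge vectors: BH-1→BH-2 = (644, -805, -140), BH-1→BH-3 = (-318, -182, 44).
Normal n = (BH-1→BH-2) × (BH-1→BH-3) = (-60900, 16184, -373198).
So ∂z/∂x = −n_x/n_z = −0.16318 and ∂z/∂y = −n_y/n_z = 0.04337.
Gradient magnitude |∇z| = √(a² + b²) = √(0.02663 + 0.00188) = 0.16885.
True dip = arctan(0.16885) = 9.58°, dipping toward ESE (azimuth ≈ 105°).

9.58°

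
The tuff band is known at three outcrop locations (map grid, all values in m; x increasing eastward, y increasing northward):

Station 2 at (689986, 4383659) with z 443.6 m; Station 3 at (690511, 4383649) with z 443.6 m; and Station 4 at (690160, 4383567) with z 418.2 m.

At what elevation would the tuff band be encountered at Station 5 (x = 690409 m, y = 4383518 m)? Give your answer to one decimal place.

Let the plane be z = a·x + b·y + c.
Station 3−Station 2: 525a − 10b = 0;  Station 4−Station 2: 174a − 92b = −25.4.
Solving gives a = 0.005455326, b = 0.286404639.
Then c = 443.6 − a·689986 − b·4383659 = −1258820.77.
At (690409, 4383518): z = 3766.4 + 1255459.9 − 1258820.77 = 405.5 m.

405.5 m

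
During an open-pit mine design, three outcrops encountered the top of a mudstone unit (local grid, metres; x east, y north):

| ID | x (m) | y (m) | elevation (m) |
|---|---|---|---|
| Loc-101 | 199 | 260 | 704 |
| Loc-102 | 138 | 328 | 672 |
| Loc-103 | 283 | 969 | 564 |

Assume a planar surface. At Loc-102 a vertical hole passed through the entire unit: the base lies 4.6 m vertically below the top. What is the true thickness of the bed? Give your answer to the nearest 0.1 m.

Let the plane be z = a·x + b·y + c.
Loc-102−Loc-101: −61a + 68b = −32;  Loc-103−Loc-101: 84a + 709b = −140.
Solving gives a = 0.26895, b = −0.22933.
|∇z| = √(a²+b²) = 0.35345, so dip δ = arctan(0.35345) = 19.47°.
True thickness = vertical thickness × cos δ = 4.6 × cos 19.47° = 4.3 m.

4.3 m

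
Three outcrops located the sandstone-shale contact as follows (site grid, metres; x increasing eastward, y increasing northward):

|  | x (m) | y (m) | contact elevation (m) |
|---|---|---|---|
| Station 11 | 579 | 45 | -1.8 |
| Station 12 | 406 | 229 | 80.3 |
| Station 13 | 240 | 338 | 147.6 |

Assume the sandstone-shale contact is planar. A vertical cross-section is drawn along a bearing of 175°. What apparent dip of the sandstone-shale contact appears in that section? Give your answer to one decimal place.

11.0°

Two edge vectors: Station 11→Station 12 = (-173, 184, 82.1), Station 11→Station 13 = (-339, 293, 149.4).
Normal n = (Station 11→Station 12) × (Station 11→Station 13) = (3434.3, -1985.7, 11687).
So ∂z/∂x = −n_x/n_z = −0.29386 and ∂z/∂y = −n_y/n_z = 0.16991.
Unit vector along 175° is (sin 175°, cos 175°) = (0.0872, -0.9962).
Slope in that direction = a·(0.0872) + b·(-0.9962) = −0.19487.
Apparent dip = arctan|0.19487| = 11.0° (true dip is 18.7°, so apparent ≤ true as expected).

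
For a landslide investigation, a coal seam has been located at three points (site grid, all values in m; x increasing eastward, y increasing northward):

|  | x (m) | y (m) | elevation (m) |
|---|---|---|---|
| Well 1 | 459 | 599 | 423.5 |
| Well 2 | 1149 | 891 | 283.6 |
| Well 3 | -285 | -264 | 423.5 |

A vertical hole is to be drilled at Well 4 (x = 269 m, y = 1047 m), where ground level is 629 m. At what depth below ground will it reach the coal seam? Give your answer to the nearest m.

Two edge vectors: Well 1→Well 2 = (690, 292, -139.9), Well 1→Well 3 = (-744, -863, 0).
Normal n = (Well 1→Well 2) × (Well 1→Well 3) = (-120733.7, 104085.6, -378222).
So ∂z/∂x = −n_x/n_z = −0.31921 and ∂z/∂y = −n_y/n_z = 0.27520.
Intercept c from Well 1: 423.5 + 146.52 − 164.84 = 405.18.
At (269, 1047): z_contact = −85.9 + 288.1 + 405.18 = 607.4 m.
Depth below ground = 629 − 607.4 = 22 m.

22 m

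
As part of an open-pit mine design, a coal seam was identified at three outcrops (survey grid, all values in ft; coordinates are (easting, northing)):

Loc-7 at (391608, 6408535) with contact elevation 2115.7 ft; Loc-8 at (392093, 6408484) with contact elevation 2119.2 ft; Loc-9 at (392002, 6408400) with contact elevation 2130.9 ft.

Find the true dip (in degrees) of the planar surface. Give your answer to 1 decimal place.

Two edge vectors: Loc-7→Loc-8 = (485, -51, 3.5), Loc-7→Loc-9 = (394, -135, 15.2).
Normal n = (Loc-7→Loc-8) × (Loc-7→Loc-9) = (-302.7, -5993, -45381).
So ∂z/∂E = −n_x/n_z = −0.00667 and ∂z/∂N = −n_y/n_z = −0.13206.
Gradient magnitude |∇z| = √(a² + b²) = √(0.00004 + 0.01744) = 0.13223.
True dip = arctan(0.13223) = 7.5°, dipping toward N (azimuth ≈ 003°).

7.5°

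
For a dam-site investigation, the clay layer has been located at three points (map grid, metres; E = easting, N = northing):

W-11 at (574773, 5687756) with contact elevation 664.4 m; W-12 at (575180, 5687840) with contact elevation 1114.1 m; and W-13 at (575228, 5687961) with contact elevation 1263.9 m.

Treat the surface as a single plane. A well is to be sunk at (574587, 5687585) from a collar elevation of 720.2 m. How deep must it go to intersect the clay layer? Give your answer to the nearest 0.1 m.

376.8 m

Let the plane be z = a·E + b·N + c.
W-12−W-11: 407a + 84b = 449.7;  W-13−W-11: 455a + 205b = 599.5.
Solving gives a = 0.925146522, b = 0.871016256.
Then c = 664.4 − a·574773 − b·5687756 = −5485212.78.
At (574587, 5687585): z_contact = 531577.16 + 4953978.99 − 5485212.78 = 343.38 m.
Depth below ground = 720.2 − 343.38 = 376.8 m.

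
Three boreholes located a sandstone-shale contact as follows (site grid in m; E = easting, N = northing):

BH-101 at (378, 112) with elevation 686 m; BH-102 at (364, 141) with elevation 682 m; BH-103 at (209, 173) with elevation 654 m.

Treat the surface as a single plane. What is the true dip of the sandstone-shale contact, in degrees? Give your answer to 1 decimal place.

Two edge vectors: BH-101→BH-102 = (-14, 29, -4), BH-101→BH-103 = (-169, 61, -32).
Normal n = (BH-101→BH-102) × (BH-101→BH-103) = (-684, 228, 4047).
So ∂z/∂E = −n_x/n_z = 0.16901 and ∂z/∂N = −n_y/n_z = −0.05634.
Gradient magnitude |∇z| = √(a² + b²) = √(0.02857 + 0.00317) = 0.17816.
True dip = arctan(0.17816) = 10.1°, dipping toward WNW (azimuth ≈ 288°).

10.1°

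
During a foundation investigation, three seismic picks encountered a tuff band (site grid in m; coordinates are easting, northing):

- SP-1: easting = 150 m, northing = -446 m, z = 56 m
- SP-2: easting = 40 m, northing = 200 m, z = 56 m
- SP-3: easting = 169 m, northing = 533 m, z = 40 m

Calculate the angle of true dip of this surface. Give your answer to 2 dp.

4.99°

Two edge vectors: SP-1→SP-2 = (-110, 646, 0), SP-1→SP-3 = (19, 979, -16).
Normal n = (SP-1→SP-2) × (SP-1→SP-3) = (-10336, -1760, -119964).
So ∂z/∂easting = −n_x/n_z = −0.08616 and ∂z/∂northing = −n_y/n_z = −0.01467.
Gradient magnitude |∇z| = √(a² + b²) = √(0.00742 + 0.00022) = 0.08740.
True dip = arctan(0.08740) = 4.99°, dipping toward E (azimuth ≈ 080°).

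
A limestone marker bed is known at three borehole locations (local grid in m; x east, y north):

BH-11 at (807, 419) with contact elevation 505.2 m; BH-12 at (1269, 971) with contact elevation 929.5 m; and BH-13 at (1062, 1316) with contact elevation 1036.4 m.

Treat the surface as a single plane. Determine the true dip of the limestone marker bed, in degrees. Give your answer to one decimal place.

Let the plane be z = a·x + b·y + c.
BH-12−BH-11: 462a + 552b = 424.3;  BH-13−BH-11: 255a + 897b = 531.2.
Solving gives a = 0.31929, b = 0.50143.
Gradient magnitude |∇z| = √(a² + b²) = √(0.10195 + 0.25143) = 0.59445.
True dip = arctan(0.59445) = 30.7°, dipping toward SSW (azimuth ≈ 212°).

30.7°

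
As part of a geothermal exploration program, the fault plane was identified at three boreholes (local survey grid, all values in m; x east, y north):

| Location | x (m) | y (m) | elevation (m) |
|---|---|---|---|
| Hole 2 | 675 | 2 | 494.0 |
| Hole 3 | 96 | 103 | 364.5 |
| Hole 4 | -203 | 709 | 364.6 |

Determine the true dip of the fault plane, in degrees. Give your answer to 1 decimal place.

15.3°

Two edge vectors: Hole 2→Hole 3 = (-579, 101, -129.5), Hole 2→Hole 4 = (-878, 707, -129.4).
Normal n = (Hole 2→Hole 3) × (Hole 2→Hole 4) = (78487.1, 38778.4, -320675).
So ∂z/∂x = −n_x/n_z = 0.24476 and ∂z/∂y = −n_y/n_z = 0.12093.
Gradient magnitude |∇z| = √(a² + b²) = √(0.05991 + 0.01462) = 0.27300.
True dip = arctan(0.27300) = 15.3°, dipping toward WSW (azimuth ≈ 244°).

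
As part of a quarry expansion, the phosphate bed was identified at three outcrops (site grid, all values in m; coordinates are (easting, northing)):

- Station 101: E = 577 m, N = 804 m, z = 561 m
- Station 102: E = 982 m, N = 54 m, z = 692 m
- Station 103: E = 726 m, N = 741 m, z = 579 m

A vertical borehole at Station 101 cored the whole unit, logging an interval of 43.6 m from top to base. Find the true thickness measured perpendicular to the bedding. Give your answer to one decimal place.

Let the plane be z = a·E + b·N + c.
Station 102−Station 101: 405a − 750b = 131;  Station 103−Station 101: 149a − 63b = 18.
Solving gives a = 0.06085, b = −0.14181.
|∇z| = √(a²+b²) = 0.15431, so dip δ = arctan(0.15431) = 8.77°.
True thickness = vertical thickness × cos δ = 43.6 × cos 8.77° = 43.1 m.

43.1 m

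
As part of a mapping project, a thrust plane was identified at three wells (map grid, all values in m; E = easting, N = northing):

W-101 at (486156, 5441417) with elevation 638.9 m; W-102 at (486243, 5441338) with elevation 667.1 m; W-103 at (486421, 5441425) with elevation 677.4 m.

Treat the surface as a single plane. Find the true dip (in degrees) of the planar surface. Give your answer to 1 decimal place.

13.7°

Two edge vectors: W-101→W-102 = (87, -79, 28.2), W-101→W-103 = (265, 8, 38.5).
Normal n = (W-101→W-102) × (W-101→W-103) = (-3267.1, 4123.5, 21631).
So ∂z/∂E = −n_x/n_z = 0.15104 and ∂z/∂N = −n_y/n_z = −0.19063.
Gradient magnitude |∇z| = √(a² + b²) = √(0.02281 + 0.03634) = 0.24321.
True dip = arctan(0.24321) = 13.7°, dipping toward NW (azimuth ≈ 322°).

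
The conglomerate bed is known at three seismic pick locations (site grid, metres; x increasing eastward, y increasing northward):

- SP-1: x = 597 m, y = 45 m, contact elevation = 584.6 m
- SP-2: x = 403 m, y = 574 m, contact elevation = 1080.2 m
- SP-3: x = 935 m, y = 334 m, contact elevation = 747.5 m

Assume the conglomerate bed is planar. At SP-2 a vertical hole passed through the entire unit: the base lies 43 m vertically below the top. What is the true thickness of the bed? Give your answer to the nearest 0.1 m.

Let the plane be z = a·x + b·y + c.
SP-2−SP-1: −194a + 529b = 495.6;  SP-3−SP-1: 338a + 289b = 162.9.
Solving gives a = −0.24292, b = 0.84778.
|∇z| = √(a²+b²) = 0.88189, so dip δ = arctan(0.88189) = 41.41°.
True thickness = vertical thickness × cos δ = 43 × cos 41.41° = 32.3 m.

32.3 m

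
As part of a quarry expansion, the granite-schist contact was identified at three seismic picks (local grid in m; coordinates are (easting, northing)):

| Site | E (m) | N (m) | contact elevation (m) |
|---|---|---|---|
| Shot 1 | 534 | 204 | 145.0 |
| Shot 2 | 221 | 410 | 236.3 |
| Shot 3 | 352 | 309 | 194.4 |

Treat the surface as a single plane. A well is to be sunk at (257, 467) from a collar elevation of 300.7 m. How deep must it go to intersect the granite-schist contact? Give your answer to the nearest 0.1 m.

Two edge vectors: Shot 1→Shot 2 = (-313, 206, 91.3), Shot 1→Shot 3 = (-182, 105, 49.4).
Normal n = (Shot 1→Shot 2) × (Shot 1→Shot 3) = (589.9, -1154.4, 4627).
So ∂z/∂E = −n_x/n_z = −0.12749 and ∂z/∂N = −n_y/n_z = 0.24949.
Intercept c from Shot 1: 145 + 68.08 − 50.90 = 162.18.
At (257, 467): z_contact = −32.77 + 116.51 + 162.18 = 245.93 m.
Depth below ground = 300.7 − 245.93 = 54.8 m.

54.8 m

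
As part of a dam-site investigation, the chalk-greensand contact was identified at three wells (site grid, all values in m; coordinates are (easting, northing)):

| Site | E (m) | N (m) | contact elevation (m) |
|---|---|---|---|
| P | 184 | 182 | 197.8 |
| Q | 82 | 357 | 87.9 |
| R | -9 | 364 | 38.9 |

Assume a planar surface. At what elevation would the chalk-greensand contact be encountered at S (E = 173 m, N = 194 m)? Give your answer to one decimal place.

188.2 m

Two edge vectors: P→Q = (-102, 175, -109.9), P→R = (-193, 182, -158.9).
Normal n = (P→Q) × (P→R) = (-7805.7, 5002.9, 15211).
So ∂z/∂E = −n_x/n_z = 0.51316 and ∂z/∂N = −n_y/n_z = −0.32890.
Intercept c from P: 197.8 − 94.42 + 59.86 = 163.24.
At (173, 194): z = 88.8 − 63.8 + 163.24 = 188.2 m.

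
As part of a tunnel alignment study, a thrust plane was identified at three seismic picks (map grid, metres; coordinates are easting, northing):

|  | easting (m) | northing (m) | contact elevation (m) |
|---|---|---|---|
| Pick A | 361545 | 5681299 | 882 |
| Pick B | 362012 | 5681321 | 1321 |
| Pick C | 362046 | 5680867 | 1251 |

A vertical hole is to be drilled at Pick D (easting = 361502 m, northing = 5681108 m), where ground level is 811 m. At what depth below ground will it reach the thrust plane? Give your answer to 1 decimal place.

Let the plane be z = a·easting + b·northing + c.
Pick B−Pick A: 467a + 22b = 439;  Pick C−Pick A: 501a − 432b = 369.
Solving gives a = 0.929500014, b = 0.223795155.
Then c = 882 − a·361545 − b·5681299 = −1606621.27.
At (361502, 5681108): z_contact = 336016.11 + 1271404.45 − 1606621.27 = 799.29 m.
Depth below ground = 811 − 799.29 = 11.7 m.

11.7 m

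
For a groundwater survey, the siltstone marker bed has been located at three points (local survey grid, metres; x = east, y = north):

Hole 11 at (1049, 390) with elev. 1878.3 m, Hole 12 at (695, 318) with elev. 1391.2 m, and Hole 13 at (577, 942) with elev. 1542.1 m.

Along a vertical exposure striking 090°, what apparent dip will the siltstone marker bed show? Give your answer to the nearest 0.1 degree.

Let the plane be z = a·x + b·y + c.
Hole 12−Hole 11: −354a − 72b = −487.1;  Hole 13−Hole 11: −472a + 552b = −336.2.
Solving gives a = 1.27766, b = 0.48344.
Unit vector along 090° is (sin 90°, cos 90°) = (1.0000, 0.0000).
Slope in that direction = a·(1.0000) + b·(0.0000) = 1.27766.
Apparent dip = arctan|1.27766| = 52.0° (true dip is 53.8°, so apparent ≤ true as expected).

52.0°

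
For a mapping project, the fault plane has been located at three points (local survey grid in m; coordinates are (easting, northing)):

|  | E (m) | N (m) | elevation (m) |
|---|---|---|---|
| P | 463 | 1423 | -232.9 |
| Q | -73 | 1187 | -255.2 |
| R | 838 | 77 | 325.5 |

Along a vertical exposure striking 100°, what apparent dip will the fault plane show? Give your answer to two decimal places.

Let the plane be z = a·E + b·N + c.
Q−P: −536a − 236b = −22.3;  R−P: 375a − 1346b = 558.4.
Solving gives a = 0.19976, b = −0.35920.
Unit vector along 100° is (sin 100°, cos 100°) = (0.9848, -0.1736).
Slope in that direction = a·(0.9848) + b·(-0.1736) = 0.25910.
Apparent dip = arctan|0.25910| = 14.53° (true dip is 22.3°, so apparent ≤ true as expected).

14.53°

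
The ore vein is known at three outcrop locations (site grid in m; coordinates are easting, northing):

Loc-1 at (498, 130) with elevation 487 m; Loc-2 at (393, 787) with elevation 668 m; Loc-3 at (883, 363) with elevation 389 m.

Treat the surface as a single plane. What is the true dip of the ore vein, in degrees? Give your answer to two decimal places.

23.74°

Two edge vectors: Loc-1→Loc-2 = (-105, 657, 181), Loc-1→Loc-3 = (385, 233, -98).
Normal n = (Loc-1→Loc-2) × (Loc-1→Loc-3) = (-106559, 59395, -277410).
So ∂z/∂easting = −n_x/n_z = −0.38412 and ∂z/∂northing = −n_y/n_z = 0.21411.
Gradient magnitude |∇z| = √(a² + b²) = √(0.14755 + 0.04584) = 0.43976.
True dip = arctan(0.43976) = 23.74°, dipping toward ESE (azimuth ≈ 119°).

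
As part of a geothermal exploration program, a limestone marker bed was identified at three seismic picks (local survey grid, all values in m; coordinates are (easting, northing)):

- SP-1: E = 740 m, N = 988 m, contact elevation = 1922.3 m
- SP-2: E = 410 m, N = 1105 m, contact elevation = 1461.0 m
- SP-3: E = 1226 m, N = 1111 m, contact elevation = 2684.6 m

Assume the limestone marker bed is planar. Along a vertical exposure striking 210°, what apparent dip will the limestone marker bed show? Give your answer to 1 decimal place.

44.8°

Two edge vectors: SP-1→SP-2 = (-330, 117, -461.3), SP-1→SP-3 = (486, 123, 762.3).
Normal n = (SP-1→SP-2) × (SP-1→SP-3) = (145929, 27367.2, -97452).
So ∂z/∂E = −n_x/n_z = 1.49744 and ∂z/∂N = −n_y/n_z = 0.28083.
Unit vector along 210° is (sin 210°, cos 210°) = (-0.5000, -0.8660).
Slope in that direction = a·(-0.5000) + b·(-0.8660) = −0.99193.
Apparent dip = arctan|0.99193| = 44.8° (true dip is 56.7°, so apparent ≤ true as expected).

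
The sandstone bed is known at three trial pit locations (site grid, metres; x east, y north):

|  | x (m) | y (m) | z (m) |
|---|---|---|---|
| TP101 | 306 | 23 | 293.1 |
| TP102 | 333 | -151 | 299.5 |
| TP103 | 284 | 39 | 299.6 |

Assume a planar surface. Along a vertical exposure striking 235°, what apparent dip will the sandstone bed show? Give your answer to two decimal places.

19.34°

Two edge vectors: TP101→TP102 = (27, -174, 6.4), TP101→TP103 = (-22, 16, 6.5).
Normal n = (TP101→TP102) × (TP101→TP103) = (-1233.4, -316.3, -3396).
So ∂z/∂x = −n_x/n_z = −0.36319 and ∂z/∂y = −n_y/n_z = −0.09314.
Unit vector along 235° is (sin 235°, cos 235°) = (-0.8192, -0.5736).
Slope in that direction = a·(-0.8192) + b·(-0.5736) = 0.35093.
Apparent dip = arctan|0.35093| = 19.34° (true dip is 20.6°, so apparent ≤ true as expected).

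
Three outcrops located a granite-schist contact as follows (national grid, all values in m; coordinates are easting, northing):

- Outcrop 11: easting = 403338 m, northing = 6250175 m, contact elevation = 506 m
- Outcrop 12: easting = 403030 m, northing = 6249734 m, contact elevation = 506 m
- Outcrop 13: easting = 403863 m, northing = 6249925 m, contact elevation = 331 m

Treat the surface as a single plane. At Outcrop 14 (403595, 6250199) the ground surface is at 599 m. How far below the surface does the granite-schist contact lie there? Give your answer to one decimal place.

Let the plane be z = a·easting + b·northing + c.
Outcrop 12−Outcrop 11: −308a − 441b = 0;  Outcrop 13−Outcrop 11: 525a − 250b = −175.
Solving gives a = −0.250141804, b = 0.174702212.
Then c = 506 − a·403338 − b·6250175 = −990521.70.
At (403595, 6250199): z_contact = −100955.98 + 1091923.59 − 990521.70 = 445.91 m.
Depth below ground = 599 − 445.91 = 153.1 m.

153.1 m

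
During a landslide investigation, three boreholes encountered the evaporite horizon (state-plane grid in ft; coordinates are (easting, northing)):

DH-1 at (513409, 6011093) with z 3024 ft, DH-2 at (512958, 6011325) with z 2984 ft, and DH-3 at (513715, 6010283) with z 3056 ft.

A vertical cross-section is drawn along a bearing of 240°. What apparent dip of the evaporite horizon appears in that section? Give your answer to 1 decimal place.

4.0°

Two edge vectors: DH-1→DH-2 = (-451, 232, -40), DH-1→DH-3 = (306, -810, 32).
Normal n = (DH-1→DH-2) × (DH-1→DH-3) = (-24976, 2192, 294318).
So ∂z/∂E = −n_x/n_z = 0.08486 and ∂z/∂N = −n_y/n_z = −0.00745.
Unit vector along 240° is (sin 240°, cos 240°) = (-0.8660, -0.5000).
Slope in that direction = a·(-0.8660) + b·(-0.5000) = −0.06977.
Apparent dip = arctan|0.06977| = 4.0° (true dip is 4.9°, so apparent ≤ true as expected).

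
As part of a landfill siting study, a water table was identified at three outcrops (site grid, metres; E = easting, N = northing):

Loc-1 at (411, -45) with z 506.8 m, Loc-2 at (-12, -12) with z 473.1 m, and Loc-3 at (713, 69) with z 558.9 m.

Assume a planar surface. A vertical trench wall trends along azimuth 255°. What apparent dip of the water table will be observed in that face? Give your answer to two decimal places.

8.25°

Let the plane be z = a·E + b·N + c.
Loc-2−Loc-1: −423a + 33b = −33.7;  Loc-3−Loc-1: 302a + 114b = 52.1.
Solving gives a = 0.09557, b = 0.20384.
Unit vector along 255° is (sin 255°, cos 255°) = (-0.9659, -0.2588).
Slope in that direction = a·(-0.9659) + b·(-0.2588) = −0.14507.
Apparent dip = arctan|0.14507| = 8.25° (true dip is 12.7°, so apparent ≤ true as expected).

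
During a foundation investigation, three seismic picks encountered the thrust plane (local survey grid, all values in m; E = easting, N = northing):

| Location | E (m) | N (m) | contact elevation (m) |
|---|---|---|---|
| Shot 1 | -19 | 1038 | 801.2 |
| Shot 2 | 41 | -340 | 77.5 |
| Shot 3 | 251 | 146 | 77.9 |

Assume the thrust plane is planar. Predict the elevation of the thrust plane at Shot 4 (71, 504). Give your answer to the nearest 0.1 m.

447.2 m

Let the plane be z = a·E + b·N + c.
Shot 2−Shot 1: 60a − 1378b = −723.7;  Shot 3−Shot 1: 270a − 892b = −723.3.
Solving gives a = −1.102427, b = 0.477180.
Then c = 801.2 − a·-19 − b·1038 = 284.94.
At (71, 504): z = −78.3 + 240.5 + 284.94 = 447.2 m.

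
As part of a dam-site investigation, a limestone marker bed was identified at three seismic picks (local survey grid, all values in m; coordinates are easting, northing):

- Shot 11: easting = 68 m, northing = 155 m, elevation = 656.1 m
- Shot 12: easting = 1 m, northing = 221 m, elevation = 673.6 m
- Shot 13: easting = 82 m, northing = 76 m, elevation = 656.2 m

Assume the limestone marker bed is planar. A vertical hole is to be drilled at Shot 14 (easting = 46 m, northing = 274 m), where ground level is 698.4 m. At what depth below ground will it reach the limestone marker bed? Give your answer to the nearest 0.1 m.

Two edge vectors: Shot 11→Shot 12 = (-67, 66, 17.5), Shot 11→Shot 13 = (14, -79, 0.1).
Normal n = (Shot 11→Shot 12) × (Shot 11→Shot 13) = (1389.1, 251.7, 4369).
So ∂z/∂easting = −n_x/n_z = −0.31794 and ∂z/∂northing = −n_y/n_z = −0.05761.
Intercept c from Shot 11: 656.1 + 21.62 + 8.93 = 686.65.
At (46, 274): z_contact = −14.63 − 15.79 + 686.65 = 656.24 m.
Depth below ground = 698.4 − 656.24 = 42.2 m.

42.2 m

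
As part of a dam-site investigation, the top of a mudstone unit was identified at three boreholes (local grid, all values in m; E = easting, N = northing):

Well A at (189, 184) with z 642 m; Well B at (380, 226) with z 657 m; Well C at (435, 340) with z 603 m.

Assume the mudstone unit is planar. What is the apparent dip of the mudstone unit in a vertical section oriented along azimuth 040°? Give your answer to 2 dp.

Let the plane be z = a·E + b·N + c.
Well B−Well A: 191a + 42b = 15;  Well C−Well A: 246a + 156b = −39.
Solving gives a = 0.20438, b = −0.57229.
Unit vector along 040° is (sin 40°, cos 40°) = (0.6428, 0.7660).
Slope in that direction = a·(0.6428) + b·(0.7660) = −0.30703.
Apparent dip = arctan|0.30703| = 17.07° (true dip is 31.3°, so apparent ≤ true as expected).

17.07°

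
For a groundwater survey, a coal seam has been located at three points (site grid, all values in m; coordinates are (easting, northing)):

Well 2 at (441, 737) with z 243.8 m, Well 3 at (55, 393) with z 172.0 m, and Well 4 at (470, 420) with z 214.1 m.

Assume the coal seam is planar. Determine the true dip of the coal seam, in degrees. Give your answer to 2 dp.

Two edge vectors: Well 2→Well 3 = (-386, -344, -71.8), Well 2→Well 4 = (29, -317, -29.7).
Normal n = (Well 2→Well 3) × (Well 2→Well 4) = (-12543.8, -13546.4, 132338).
So ∂z/∂E = −n_x/n_z = 0.09479 and ∂z/∂N = −n_y/n_z = 0.10236.
Gradient magnitude |∇z| = √(a² + b²) = √(0.00898 + 0.01048) = 0.13951.
True dip = arctan(0.13951) = 7.94°, dipping toward SW (azimuth ≈ 223°).

7.94°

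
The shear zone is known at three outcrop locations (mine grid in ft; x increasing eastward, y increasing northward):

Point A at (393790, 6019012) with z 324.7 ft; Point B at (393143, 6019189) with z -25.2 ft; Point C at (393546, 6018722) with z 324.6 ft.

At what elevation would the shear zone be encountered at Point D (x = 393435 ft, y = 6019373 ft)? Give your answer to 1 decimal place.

Let the plane be z = a·x + b·y + c.
Point B−Point A: −647a + 177b = −349.9;  Point C−Point A: −244a − 290b = −0.1.
Solving gives a = 0.439691445, b = −0.369602457.
Then c = 324.7 − a·393790 − b·6019012 = 2051820.23.
At (393435, 6019373): z = 172990.0 − 2224775.1 + 2051820.23 = 35.2 ft.

35.2 ft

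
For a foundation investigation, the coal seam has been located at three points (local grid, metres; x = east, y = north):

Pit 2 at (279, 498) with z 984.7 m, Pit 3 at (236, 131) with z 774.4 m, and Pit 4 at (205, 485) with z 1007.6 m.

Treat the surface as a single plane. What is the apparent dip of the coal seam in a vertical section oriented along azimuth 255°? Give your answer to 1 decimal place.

Two edge vectors: Pit 2→Pit 3 = (-43, -367, -210.3), Pit 2→Pit 4 = (-74, -13, 22.9).
Normal n = (Pit 2→Pit 3) × (Pit 2→Pit 4) = (-11138.2, 16546.9, -26599).
So ∂z/∂x = −n_x/n_z = −0.41875 and ∂z/∂y = −n_y/n_z = 0.62209.
Unit vector along 255° is (sin 255°, cos 255°) = (-0.9659, -0.2588).
Slope in that direction = a·(-0.9659) + b·(-0.2588) = 0.24347.
Apparent dip = arctan|0.24347| = 13.7° (true dip is 36.9°, so apparent ≤ true as expected).

13.7°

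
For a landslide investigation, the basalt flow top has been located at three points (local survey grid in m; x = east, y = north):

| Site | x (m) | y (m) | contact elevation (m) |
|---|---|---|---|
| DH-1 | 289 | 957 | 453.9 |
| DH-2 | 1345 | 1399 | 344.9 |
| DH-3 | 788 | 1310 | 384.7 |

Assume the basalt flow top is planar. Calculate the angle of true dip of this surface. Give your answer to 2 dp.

7.59°

Let the plane be z = a·x + b·y + c.
DH-2−DH-1: 1056a + 442b = −109;  DH-3−DH-1: 499a + 353b = −69.2.
Solving gives a = −0.05184, b = −0.12275.
Gradient magnitude |∇z| = √(a² + b²) = √(0.00269 + 0.01507) = 0.13325.
True dip = arctan(0.13325) = 7.59°, dipping toward NNE (azimuth ≈ 023°).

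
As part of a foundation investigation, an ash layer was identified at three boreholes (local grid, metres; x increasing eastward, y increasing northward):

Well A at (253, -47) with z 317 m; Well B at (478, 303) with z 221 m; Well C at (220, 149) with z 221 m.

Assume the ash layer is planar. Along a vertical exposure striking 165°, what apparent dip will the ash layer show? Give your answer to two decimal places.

Two edge vectors: Well A→Well B = (225, 350, -96), Well A→Well C = (-33, 196, -96).
Normal n = (Well A→Well B) × (Well A→Well C) = (-14784, 24768, 55650).
So ∂z/∂x = −n_x/n_z = 0.26566 and ∂z/∂y = −n_y/n_z = −0.44507.
Unit vector along 165° is (sin 165°, cos 165°) = (0.2588, -0.9659).
Slope in that direction = a·(0.2588) + b·(-0.9659) = 0.49866.
Apparent dip = arctan|0.49866| = 26.50° (true dip is 27.4°, so apparent ≤ true as expected).

26.50°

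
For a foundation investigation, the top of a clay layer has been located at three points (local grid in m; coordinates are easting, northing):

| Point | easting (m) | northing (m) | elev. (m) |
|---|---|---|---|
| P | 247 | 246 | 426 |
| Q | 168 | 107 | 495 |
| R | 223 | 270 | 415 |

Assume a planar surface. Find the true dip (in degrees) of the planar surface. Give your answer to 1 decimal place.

Let the plane be z = a·easting + b·northing + c.
Q−P: −79a − 139b = 69;  R−P: −24a + 24b = −11.
Solving gives a = −0.02427, b = −0.48261.
Gradient magnitude |∇z| = √(a² + b²) = √(0.00059 + 0.23291) = 0.48322.
True dip = arctan(0.48322) = 25.8°, dipping toward N (azimuth ≈ 003°).

25.8°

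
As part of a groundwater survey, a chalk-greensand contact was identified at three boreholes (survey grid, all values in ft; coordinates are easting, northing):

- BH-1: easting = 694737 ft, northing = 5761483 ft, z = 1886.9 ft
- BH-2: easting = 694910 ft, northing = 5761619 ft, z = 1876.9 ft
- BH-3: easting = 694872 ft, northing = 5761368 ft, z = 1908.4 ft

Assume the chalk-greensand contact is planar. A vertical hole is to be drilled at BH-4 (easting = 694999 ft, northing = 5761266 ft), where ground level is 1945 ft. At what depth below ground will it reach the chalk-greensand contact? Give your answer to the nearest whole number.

17 ft

Let the plane be z = a·easting + b·northing + c.
BH-2−BH-1: 173a + 136b = −10;  BH-3−BH-1: 135a − 115b = 21.5.
Solving gives a = 0.04637302, b = −0.13251863.
Then c = 1886.9 − a·694737 − b·5761483 = 733173.65.
At (694999, 5761266): z_contact = 32229.2 − 763475.0 + 733173.65 = 1927.8 ft.
Depth below ground = 1945 − 1927.8 = 17 ft.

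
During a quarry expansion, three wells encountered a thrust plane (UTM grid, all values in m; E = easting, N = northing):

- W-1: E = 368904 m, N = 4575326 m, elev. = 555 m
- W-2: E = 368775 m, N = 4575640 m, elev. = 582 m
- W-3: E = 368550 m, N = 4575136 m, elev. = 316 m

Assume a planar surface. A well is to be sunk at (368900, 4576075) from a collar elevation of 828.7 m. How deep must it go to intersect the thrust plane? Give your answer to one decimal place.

Two edge vectors: W-1→W-2 = (-129, 314, 27), W-1→W-3 = (-354, -190, -239).
Normal n = (W-1→W-2) × (W-1→W-3) = (-69916, -40389, 135666).
So ∂z/∂E = −n_x/n_z = 0.515353884 and ∂z/∂N = −n_y/n_z = 0.297709080.
Intercept c from W-1: 555 − 190116.11 − 1362116.09 = −1551677.20.
At (368900, 4576075): z_contact = 190114.05 + 1362339.08 − 1551677.20 = 775.92 m.
Depth below ground = 828.7 − 775.92 = 52.8 m.

52.8 m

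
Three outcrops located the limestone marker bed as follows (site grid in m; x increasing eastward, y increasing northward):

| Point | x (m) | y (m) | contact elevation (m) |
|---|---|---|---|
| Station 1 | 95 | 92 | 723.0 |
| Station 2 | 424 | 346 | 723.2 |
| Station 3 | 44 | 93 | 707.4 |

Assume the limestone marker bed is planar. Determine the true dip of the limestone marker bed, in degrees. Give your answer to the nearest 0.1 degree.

26.0°

Two edge vectors: Station 1→Station 2 = (329, 254, 0.2), Station 1→Station 3 = (-51, 1, -15.6).
Normal n = (Station 1→Station 2) × (Station 1→Station 3) = (-3962.6, 5122.2, 13283).
So ∂z/∂x = −n_x/n_z = 0.29832 and ∂z/∂y = −n_y/n_z = −0.38562.
Gradient magnitude |∇z| = √(a² + b²) = √(0.08900 + 0.14870) = 0.48754.
True dip = arctan(0.48754) = 26.0°, dipping toward NW (azimuth ≈ 322°).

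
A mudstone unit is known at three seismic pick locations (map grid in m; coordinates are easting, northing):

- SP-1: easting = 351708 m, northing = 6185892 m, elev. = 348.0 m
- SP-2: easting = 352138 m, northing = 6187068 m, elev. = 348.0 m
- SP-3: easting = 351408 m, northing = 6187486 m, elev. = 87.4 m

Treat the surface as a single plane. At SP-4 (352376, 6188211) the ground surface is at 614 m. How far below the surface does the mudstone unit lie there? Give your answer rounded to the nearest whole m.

319 m

Two edge vectors: SP-1→SP-2 = (430, 1176, 0), SP-1→SP-3 = (-300, 1594, -260.6).
Normal n = (SP-1→SP-2) × (SP-1→SP-3) = (-306465.6, 112058, 1038220).
So ∂z/∂easting = −n_x/n_z = 0.29518368 and ∂z/∂northing = −n_y/n_z = −0.10793281.
Intercept c from SP-1: 348 − 103818.46 + 667660.69 = 564190.23.
At (352376, 6188211): z_contact = 104015.6 − 667911.0 + 564190.23 = 294.9 m.
Depth below ground = 614 − 294.9 = 319 m.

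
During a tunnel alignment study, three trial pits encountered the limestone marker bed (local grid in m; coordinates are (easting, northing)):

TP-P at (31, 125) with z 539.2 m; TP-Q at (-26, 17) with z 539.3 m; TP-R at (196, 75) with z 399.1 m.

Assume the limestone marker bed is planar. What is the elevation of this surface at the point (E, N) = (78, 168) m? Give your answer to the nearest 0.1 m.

521.4 m

Two edge vectors: TP-P→TP-Q = (-57, -108, 0.1), TP-P→TP-R = (165, -50, -140.1).
Normal n = (TP-P→TP-Q) × (TP-P→TP-R) = (15135.8, -7969.2, 20670).
So ∂z/∂E = −n_x/n_z = −0.73226 and ∂z/∂N = −n_y/n_z = 0.38554.
Intercept c from TP-P: 539.2 + 22.70 − 48.19 = 513.71.
At (78, 168): z = −57.1 + 64.8 + 513.71 = 521.4 m.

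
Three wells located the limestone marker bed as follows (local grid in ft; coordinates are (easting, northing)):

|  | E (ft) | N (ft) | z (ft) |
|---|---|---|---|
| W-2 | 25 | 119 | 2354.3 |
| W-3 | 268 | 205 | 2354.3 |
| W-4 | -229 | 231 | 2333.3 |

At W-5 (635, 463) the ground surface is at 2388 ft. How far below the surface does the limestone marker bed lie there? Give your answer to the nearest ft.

Two edge vectors: W-2→W-3 = (243, 86, 0), W-2→W-4 = (-254, 112, -21).
Normal n = (W-2→W-3) × (W-2→W-4) = (-1806, 5103, 49060).
So ∂z/∂E = −n_x/n_z = 0.03681 and ∂z/∂N = −n_y/n_z = −0.10402.
Intercept c from W-2: 2354.3 − 0.92 + 12.38 = 2365.76.
At (635, 463): z_contact = 23.4 − 48.2 + 2365.76 = 2341.0 ft.
Depth below ground = 2388 − 2341.0 = 47 ft.

47 ft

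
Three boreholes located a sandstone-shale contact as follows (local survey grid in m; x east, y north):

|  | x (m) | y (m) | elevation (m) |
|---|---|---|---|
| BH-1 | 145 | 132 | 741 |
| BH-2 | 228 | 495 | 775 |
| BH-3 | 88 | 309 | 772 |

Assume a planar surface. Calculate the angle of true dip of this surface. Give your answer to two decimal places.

11.05°

Let the plane be z = a·x + b·y + c.
BH-2−BH-1: 83a + 363b = 34;  BH-3−BH-1: −57a + 177b = 31.
Solving gives a = −0.14796, b = 0.12749.
Gradient magnitude |∇z| = √(a² + b²) = √(0.02189 + 0.01625) = 0.19531.
True dip = arctan(0.19531) = 11.05°, dipping toward SE (azimuth ≈ 131°).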